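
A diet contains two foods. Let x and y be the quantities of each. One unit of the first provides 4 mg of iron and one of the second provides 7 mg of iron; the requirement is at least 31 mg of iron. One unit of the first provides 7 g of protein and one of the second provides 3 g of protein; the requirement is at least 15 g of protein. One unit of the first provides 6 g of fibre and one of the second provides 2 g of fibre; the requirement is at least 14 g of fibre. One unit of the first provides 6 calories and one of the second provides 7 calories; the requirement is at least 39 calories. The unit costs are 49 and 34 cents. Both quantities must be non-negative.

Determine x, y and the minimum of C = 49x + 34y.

Corner points and C = 49x + 34y:
  (0, 7) → C = 238
  (31/4, 0) → C = 1519/4
  (4, 15/7) → C = 1882/7
  (2/3, 5) → C = 608/3
The feasible region is unbounded (it extends along (0, 1), (1, 0)), but C strictly increases along every unbounded feasible direction, so there is no improving ray and the minimum is attained at a vertex.

x = 2/3, y = 5, minimum C = 608/3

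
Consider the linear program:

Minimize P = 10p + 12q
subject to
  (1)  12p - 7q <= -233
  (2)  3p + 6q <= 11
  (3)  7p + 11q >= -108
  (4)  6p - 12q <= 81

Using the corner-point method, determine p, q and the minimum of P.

Corner points and P = 10p + 12q:
  (-1321/93, 277/31) → P = -3238/93
  (-3319/181, 335/181) → P = -29170/181
  (-769/9, 401/9) → P = -2878/9

The optimum lies where 3p + 6q = 11 and 7p + 11q = -108.
Solving simultaneously gives p = -769/9, q = 401/9.

p = -769/9, q = 401/9, minimum P = -2878/9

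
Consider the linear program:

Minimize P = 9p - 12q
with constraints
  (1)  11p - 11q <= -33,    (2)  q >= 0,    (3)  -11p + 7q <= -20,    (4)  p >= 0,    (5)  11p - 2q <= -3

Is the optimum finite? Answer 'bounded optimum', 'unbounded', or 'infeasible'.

The boundaries 11p - 11q = -33 and -11p + 7q = -20 meet at (41/4, 53/4), but that point violates 11p - 2q ≤ -3. Every candidate vertex is excluded by some other constraint, so the feasible region is empty.

infeasible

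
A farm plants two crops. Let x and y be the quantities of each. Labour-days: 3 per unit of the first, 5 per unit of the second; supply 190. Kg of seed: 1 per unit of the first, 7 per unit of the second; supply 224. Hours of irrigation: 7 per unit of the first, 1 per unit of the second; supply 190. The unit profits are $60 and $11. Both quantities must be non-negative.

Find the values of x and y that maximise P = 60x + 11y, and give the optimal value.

Extreme points and P = 60x + 11y:
  (0, 0) → P = 0
  (0, 32) → P = 352
  (190/7, 0) → P = 11400/7
  (105/8, 241/8) → P = 8951/8
  (95/4, 95/4) → P = 6745/4

x = 95/4, y = 95/4, maximum P = 6745/4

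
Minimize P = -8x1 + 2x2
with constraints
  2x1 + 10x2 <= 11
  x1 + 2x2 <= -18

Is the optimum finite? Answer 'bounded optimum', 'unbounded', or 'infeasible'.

unbounded

From the feasible point (-101/3, 47/6), moving in the direction (2, -1) keeps every constraint satisfied while P decreases without bound.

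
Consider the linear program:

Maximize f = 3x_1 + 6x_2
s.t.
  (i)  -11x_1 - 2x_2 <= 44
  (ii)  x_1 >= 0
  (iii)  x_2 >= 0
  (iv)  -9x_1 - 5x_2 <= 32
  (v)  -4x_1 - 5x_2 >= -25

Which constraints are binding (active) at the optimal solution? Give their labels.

(ii) and (v)

Feasible corners and f = 3x_1 + 6x_2:
  (0, 0) → f = 0
  (0, 5) → f = 30
  (25/4, 0) → f = 75/4

The maximum is at (0, 5). Substituting into each constraint, equality holds for (ii) and (v); the remaining constraints have slack.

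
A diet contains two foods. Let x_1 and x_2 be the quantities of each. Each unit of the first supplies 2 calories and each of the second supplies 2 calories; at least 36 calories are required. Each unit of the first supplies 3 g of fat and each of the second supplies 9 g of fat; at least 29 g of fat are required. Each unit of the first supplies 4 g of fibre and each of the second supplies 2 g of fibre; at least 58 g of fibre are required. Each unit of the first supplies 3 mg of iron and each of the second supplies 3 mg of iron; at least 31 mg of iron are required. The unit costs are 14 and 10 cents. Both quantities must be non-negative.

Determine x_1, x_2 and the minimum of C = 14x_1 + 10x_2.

x_1 = 11, x_2 = 7, minimum C = 224

Feasible corners and C = 14x_1 + 10x_2:
  (0, 29) → C = 290
  (18, 0) → C = 252
  (11, 7) → C = 224
The feasible region is unbounded (it extends along (0, 1), (1, 0)), but C strictly increases along every unbounded feasible direction, so there is no improving ray and the minimum is attained at a vertex.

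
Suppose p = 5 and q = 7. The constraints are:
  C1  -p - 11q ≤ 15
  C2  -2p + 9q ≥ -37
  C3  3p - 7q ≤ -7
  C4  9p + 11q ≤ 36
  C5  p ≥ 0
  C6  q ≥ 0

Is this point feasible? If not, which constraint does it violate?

not feasible — violates C4

Constraint C4: 9p + 11q = 122, which is not ≤ 36. All other constraints are satisfied.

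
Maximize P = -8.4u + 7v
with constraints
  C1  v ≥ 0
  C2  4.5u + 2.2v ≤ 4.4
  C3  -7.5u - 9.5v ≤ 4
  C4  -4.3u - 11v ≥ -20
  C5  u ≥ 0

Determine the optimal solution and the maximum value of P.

u = 0, v = 20/11, maximum P = 140/11

Feasible corners and P = -8.4u + 7v:
  (44/45, 0) → P = -616/75
  (0, 0) → P = 0
  (10/91, 1777/1001) → P = 1645/143
  (0, 20/11) → P = 140/11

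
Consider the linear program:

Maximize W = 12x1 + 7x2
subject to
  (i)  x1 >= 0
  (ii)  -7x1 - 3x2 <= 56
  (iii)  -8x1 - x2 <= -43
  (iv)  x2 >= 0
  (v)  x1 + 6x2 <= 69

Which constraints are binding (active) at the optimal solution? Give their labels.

Feasible corners and W = 12x1 + 7x2:
  (43/8, 0) → W = 129/2
  (189/47, 509/47) → W = 5831/47
  (69, 0) → W = 828

The maximum is at (69, 0). Substituting into each constraint, equality holds for (iv) and (v); the remaining constraints have slack.

(iv) and (v)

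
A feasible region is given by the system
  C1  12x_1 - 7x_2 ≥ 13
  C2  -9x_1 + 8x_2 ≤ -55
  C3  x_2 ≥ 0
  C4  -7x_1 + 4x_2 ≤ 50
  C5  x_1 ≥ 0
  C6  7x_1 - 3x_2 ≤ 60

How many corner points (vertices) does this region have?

Pairwise boundary intersections that survive every other constraint:
  (55/9, 0)
  (315/29, 155/29)
  (60/7, 0)

3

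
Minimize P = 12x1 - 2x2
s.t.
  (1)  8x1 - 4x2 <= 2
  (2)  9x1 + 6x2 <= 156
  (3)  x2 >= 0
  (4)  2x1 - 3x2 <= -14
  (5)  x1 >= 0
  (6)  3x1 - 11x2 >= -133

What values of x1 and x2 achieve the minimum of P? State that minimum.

x1 = 0, x2 = 133/11, minimum P = -266/11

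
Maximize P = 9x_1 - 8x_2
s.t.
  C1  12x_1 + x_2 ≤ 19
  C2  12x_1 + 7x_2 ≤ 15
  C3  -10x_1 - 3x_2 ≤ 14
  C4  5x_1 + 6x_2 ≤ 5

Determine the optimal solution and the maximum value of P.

x_1 = 71/26, x_2 = -179/13, maximum P = 3503/26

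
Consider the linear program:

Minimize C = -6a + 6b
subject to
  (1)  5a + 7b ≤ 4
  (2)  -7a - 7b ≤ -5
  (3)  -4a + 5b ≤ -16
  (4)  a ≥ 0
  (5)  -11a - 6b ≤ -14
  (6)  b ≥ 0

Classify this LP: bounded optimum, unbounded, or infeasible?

The boundaries 5a + 7b = 4 and -4a + 5b = -16 meet at (132/53, -64/53), but that point violates b ≥ 0. Every candidate vertex is excluded by some other constraint, so the feasible region is empty.

infeasible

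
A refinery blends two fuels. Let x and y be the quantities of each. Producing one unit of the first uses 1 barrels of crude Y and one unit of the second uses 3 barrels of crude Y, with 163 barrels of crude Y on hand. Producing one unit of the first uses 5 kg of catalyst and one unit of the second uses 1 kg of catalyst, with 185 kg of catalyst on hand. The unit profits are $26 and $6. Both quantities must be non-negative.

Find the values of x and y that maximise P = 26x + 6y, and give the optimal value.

Feasible corners and P = 26x + 6y:
  (0, 0) → P = 0
  (0, 163/3) → P = 326
  (37, 0) → P = 962
  (28, 45) → P = 998

The optimum lies where x + 3y = 163 and 5x + y = 185.
Solving simultaneously gives x = 28, y = 45.

x = 28, y = 45, maximum P = 998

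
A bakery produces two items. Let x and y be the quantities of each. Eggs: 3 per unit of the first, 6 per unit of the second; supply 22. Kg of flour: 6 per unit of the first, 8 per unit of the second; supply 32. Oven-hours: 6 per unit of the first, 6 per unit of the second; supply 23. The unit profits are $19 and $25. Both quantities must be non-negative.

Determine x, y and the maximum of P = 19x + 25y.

x = 1/3, y = 7/2, maximum P = 563/6

Feasible corners and P = 19x + 25y:
  (0, 0) → P = 0
  (0, 11/3) → P = 275/3
  (23/6, 0) → P = 437/6
  (1/3, 7/2) → P = 563/6

At the optimal vertex, 3x + 6y = 22 and 6x + 6y = 23.
Solving simultaneously gives x = 1/3, y = 7/2.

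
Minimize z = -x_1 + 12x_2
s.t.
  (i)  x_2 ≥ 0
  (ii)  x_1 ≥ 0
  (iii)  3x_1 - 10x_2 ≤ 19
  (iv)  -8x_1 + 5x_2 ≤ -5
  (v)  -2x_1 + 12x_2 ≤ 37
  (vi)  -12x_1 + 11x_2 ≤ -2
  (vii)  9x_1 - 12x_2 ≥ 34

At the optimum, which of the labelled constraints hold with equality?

(i) and (iii)

Feasible corners and z = -x_1 + 12x_2:
  (19/3, 0) → z = -19/3
  (34/9, 0) → z = -34/9
  (299/8, 149/16) → z = 595/8
  (71/7, 401/84) → z = 330/7

The minimum is at (19/3, 0). Substituting into each constraint, equality holds for (i) and (iii); the remaining constraints have slack.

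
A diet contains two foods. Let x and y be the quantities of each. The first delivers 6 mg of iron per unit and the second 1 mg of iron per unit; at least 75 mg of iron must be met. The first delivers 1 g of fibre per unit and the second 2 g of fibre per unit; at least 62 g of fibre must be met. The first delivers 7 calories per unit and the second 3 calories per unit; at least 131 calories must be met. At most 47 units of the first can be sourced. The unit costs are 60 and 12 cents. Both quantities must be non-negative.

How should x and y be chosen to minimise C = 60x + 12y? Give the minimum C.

Feasible corners and C = 60x + 12y:
  (0, 75) → C = 900
  (8, 27) → C = 804
  (47, 15/2) → C = 2910
The feasible region is unbounded (it extends along (0, 1)), but C strictly increases along every unbounded feasible direction, so there is no improving ray and the minimum is attained at a vertex.

At the optimal vertex, 6x + y = 75 and x + 2y = 62.
Solving simultaneously gives x = 8, y = 27.

x = 8, y = 27, minimum C = 804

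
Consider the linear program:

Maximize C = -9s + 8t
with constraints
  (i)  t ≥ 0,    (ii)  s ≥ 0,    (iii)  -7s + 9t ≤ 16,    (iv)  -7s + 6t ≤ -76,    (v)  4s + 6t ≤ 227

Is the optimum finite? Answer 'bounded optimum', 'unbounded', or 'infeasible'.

bounded optimum

Extreme points and C = -9s + 8t:
  (76/7, 0) → C = -684/7
  (227/4, 0) → C = -2043/4
  (303/11, 1285/66) → C = -3041/33
The feasible region has finitely many vertices and no improving ray; the maximum is -3041/33 at (303/11, 1285/66).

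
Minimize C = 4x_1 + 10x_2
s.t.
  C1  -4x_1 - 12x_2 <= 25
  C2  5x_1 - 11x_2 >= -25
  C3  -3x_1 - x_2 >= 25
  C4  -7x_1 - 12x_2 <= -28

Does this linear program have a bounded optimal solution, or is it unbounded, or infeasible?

The boundaries -4x_1 - 12x_2 = 25 and -7x_1 - 12x_2 = -28 meet at (53/3, -287/36), but that point violates -3x_1 - x_2 ≥ 25. Every candidate vertex is excluded by some other constraint, so the feasible region is empty.

infeasible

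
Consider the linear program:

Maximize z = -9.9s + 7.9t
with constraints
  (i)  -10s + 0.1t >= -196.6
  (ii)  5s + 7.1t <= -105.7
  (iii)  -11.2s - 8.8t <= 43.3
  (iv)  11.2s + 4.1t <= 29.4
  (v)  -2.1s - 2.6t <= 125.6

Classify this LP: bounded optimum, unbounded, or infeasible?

The boundaries -10s + 0.1t = -196.6 and 5s + 7.1t = -105.7 meet at (138529/7150, -4080/143), but that point violates 11.2s + 4.1t ≤ 29.4. Every candidate vertex is excluded by some other constraint, so the feasible region is empty.

infeasible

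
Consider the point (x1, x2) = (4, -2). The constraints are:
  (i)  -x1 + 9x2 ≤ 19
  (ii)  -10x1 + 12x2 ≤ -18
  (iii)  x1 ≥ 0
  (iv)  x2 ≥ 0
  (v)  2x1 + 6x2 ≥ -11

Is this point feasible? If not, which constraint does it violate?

not feasible — violates (iv)

Constraint (iv): x2 = -2, which is not ≥ 0. All other constraints are satisfied.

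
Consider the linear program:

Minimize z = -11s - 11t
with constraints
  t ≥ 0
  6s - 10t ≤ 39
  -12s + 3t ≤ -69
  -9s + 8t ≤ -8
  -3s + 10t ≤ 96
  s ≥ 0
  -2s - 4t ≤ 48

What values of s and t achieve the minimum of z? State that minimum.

Corner points and z = -11s - 11t:
  (13/2, 0) → z = -143/2
  (23/4, 0) → z = -253/4
  (45, 231/10) → z = -7491/10
  (176/23, 175/23) → z = -3861/23
  (424/33, 148/11) → z = -868/3

The optimum lies where 6s - 10t = 39 and -3s + 10t = 96.
Solving simultaneously gives s = 45, t = 231/10.

s = 45, t = 231/10, minimum z = -7491/10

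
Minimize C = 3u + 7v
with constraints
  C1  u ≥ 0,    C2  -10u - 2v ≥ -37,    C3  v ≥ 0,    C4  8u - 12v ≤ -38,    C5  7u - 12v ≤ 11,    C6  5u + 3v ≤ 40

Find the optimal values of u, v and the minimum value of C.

u = 0, v = 19/6, minimum C = 133/6

Corner points and C = 3u + 7v:
  (0, 19/6) → C = 133/6
  (0, 40/3) → C = 280/3
  (46/17, 169/34) → C = 1459/34
  (31/20, 43/4) → C = 799/10

The optimum lies where u = 0 and 8u - 12v = -38.
Solving simultaneously gives u = 0, v = 19/6.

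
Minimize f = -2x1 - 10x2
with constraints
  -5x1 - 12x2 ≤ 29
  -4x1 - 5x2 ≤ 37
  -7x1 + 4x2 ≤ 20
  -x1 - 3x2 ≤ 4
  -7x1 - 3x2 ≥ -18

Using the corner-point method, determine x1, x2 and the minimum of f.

Extreme points and f = -2x1 - 10x2:
  (-76/25, -8/25) → f = 232/25
  (12/49, 38/7) → f = -2684/49
  (11/3, -23/9) → f = 164/9

x1 = 12/49, x2 = 38/7, minimum f = -2684/49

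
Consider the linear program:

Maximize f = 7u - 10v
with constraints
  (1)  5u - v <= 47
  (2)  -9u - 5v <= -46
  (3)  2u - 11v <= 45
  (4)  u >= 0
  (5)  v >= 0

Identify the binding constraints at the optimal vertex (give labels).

(1) and (5)

Feasible corners and f = 7u - 10v:
  (47/5, 0) → f = 329/5
  (0, 46/5) → f = -92
  (46/9, 0) → f = 322/9
The feasible region is unbounded (it extends along (0, 1), (1, 5)), but f strictly decreases along every unbounded feasible direction, so there is no improving ray and the maximum is attained at a vertex.

The maximum is at (47/5, 0). Substituting into each constraint, equality holds for (1) and (5); the remaining constraints have slack.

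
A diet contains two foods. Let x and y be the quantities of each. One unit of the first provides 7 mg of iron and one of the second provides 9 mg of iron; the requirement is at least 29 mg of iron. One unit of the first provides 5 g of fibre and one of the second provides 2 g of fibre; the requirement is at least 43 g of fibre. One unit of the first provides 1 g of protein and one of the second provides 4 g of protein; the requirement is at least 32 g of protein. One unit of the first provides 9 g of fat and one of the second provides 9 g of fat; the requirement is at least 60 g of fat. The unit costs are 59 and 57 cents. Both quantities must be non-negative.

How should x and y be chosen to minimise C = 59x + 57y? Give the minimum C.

x = 6, y = 13/2, minimum C = 1449/2

Corner points and C = 59x + 57y:
  (0, 43/2) → C = 2451/2
  (32, 0) → C = 1888
  (6, 13/2) → C = 1449/2
The feasible region is unbounded (it extends along (0, 1), (1, 0)), but C strictly increases along every unbounded feasible direction, so there is no improving ray and the minimum is attained at a vertex.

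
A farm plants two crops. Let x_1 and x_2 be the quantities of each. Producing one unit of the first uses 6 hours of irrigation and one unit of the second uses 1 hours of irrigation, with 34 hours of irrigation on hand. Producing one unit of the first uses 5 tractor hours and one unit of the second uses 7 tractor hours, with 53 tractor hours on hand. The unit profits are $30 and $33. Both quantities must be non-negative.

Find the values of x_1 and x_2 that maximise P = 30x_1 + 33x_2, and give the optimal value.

x_1 = 5, x_2 = 4, maximum P = 282

Feasible corners and P = 30x_1 + 33x_2:
  (0, 0) → P = 0
  (0, 53/7) → P = 1749/7
  (17/3, 0) → P = 170
  (5, 4) → P = 282

At the optimal vertex, 6x_1 + x_2 = 34 and 5x_1 + 7x_2 = 53.
Solving simultaneously gives x_1 = 5, x_2 = 4.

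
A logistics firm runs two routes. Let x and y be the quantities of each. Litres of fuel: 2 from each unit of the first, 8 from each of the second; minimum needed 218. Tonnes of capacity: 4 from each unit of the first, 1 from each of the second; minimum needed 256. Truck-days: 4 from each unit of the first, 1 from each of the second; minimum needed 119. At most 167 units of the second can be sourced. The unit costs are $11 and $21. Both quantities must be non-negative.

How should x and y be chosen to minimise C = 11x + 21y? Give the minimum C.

Corner points and C = 11x + 21y:
  (109, 0) → C = 1199
  (61, 12) → C = 923
  (89/4, 167) → C = 15007/4
The feasible region is unbounded (it extends along (1, 0)), but C strictly increases along every unbounded feasible direction, so there is no improving ray and the minimum is attained at a vertex.

x = 61, y = 12, minimum C = 923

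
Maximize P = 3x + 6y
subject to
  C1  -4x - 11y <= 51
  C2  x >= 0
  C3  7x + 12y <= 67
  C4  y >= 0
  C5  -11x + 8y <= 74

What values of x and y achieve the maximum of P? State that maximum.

x = 0, y = 67/12, maximum P = 67/2

Corner points and P = 3x + 6y:
  (0, 67/12) → P = 67/2
  (0, 0) → P = 0
  (67/7, 0) → P = 201/7

At the optimal vertex, x = 0 and 7x + 12y = 67.
Solving simultaneously gives x = 0, y = 67/12.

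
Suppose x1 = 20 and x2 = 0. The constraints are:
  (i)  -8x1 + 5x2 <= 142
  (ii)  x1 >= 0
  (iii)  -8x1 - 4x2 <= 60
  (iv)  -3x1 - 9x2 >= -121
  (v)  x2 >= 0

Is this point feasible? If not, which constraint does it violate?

feasible

(i): -160 ≤ 142 ✓
(ii): 20 ≥ 0 ✓
(iii): -160 ≤ 60 ✓
(iv): -60 ≥ -121 ✓
(v): 0 ≥ 0 ✓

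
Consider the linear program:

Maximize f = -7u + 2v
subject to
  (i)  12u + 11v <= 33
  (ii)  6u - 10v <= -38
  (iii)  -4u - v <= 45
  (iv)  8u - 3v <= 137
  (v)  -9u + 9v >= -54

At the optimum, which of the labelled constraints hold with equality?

Corner points and f = -7u + 2v:
  (-44/93, 109/31) → f = 962/93
  (-33/2, 21) → f = 315/2
  (-244/23, -59/23) → f = 1590/23

The maximum is at (-33/2, 21). Substituting into each constraint, equality holds for (i) and (iii); the remaining constraints have slack.

(i) and (iii)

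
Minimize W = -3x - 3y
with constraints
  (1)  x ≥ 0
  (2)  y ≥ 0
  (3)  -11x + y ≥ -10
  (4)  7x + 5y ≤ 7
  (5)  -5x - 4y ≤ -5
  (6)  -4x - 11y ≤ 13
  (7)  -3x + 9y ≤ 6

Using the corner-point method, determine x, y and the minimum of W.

x = 11/26, y = 21/26, minimum W = -48/13

Corner points and W = -3x - 3y:
  (57/62, 7/62) → W = -96/31
  (45/49, 5/49) → W = -150/49
  (11/26, 21/26) → W = -48/13
  (7/19, 15/19) → W = -66/19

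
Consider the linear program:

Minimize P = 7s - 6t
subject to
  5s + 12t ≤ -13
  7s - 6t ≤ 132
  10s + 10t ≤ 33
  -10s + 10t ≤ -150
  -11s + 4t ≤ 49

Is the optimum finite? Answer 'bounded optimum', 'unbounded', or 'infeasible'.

bounded optimum

Feasible corners and P = 7s - 6t:
  (759/65, -1089/130) → P = 132
  (-411/19, -1795/38) → P = 132
  (183/20, -117/20) → P = 1983/20
  (-109/7, -214/7) → P = 521/7
The feasible region has finitely many vertices and no improving ray; the minimum is 521/7 at (-109/7, -214/7).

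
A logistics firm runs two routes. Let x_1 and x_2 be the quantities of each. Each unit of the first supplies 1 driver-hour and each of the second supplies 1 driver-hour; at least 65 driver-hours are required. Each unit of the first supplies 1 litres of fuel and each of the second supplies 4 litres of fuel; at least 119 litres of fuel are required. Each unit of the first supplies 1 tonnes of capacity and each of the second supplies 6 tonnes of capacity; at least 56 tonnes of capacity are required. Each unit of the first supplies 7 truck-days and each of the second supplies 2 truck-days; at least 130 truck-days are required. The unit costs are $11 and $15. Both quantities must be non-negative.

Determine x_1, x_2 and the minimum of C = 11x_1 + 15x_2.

The feasible region is unbounded (it extends along (0, 1), (1, 0)), but C strictly increases along every unbounded feasible direction, so there is no improving ray and the minimum is attained at a vertex.

The optimum lies where x_1 + x_2 = 65 and x_1 + 4x_2 = 119.
Solving simultaneously gives x_1 = 47, x_2 = 18.

x_1 = 47, x_2 = 18, minimum C = 787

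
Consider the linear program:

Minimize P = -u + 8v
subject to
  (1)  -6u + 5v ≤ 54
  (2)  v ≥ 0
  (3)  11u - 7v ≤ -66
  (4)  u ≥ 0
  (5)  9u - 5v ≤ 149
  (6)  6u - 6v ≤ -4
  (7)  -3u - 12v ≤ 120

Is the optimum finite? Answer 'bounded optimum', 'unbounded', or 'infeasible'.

bounded optimum

Extreme points and P = -u + 8v:
  (48/13, 198/13) → P = 1536/13
  (0, 54/5) → P = 432/5
  (0, 66/7) → P = 528/7
The feasible region has finitely many vertices and no improving ray; the minimum is 528/7 at (0, 66/7).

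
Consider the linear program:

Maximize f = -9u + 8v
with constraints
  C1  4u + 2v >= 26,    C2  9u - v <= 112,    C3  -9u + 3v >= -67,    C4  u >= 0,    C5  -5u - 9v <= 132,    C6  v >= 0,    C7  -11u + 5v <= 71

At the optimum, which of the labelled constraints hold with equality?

C2 and C7

Extreme points and f = -9u + 8v:
  (0, 13) → f = 104
  (13/2, 0) → f = -117/2
  (269/18, 45/2) → f = 91/2
  (631/34, 1871/34) → f = 9289/34
  (67/9, 0) → f = -67
  (0, 71/5) → f = 568/5

The maximum is at (631/34, 1871/34). Substituting into each constraint, equality holds for C2 and C7; the remaining constraints have slack.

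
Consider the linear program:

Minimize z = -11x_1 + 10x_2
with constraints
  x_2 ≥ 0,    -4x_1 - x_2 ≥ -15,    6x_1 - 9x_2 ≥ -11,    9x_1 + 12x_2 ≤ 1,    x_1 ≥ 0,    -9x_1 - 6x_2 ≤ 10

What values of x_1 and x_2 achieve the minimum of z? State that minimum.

x_1 = 1/9, x_2 = 0, minimum z = -11/9

Vertices and z = -11x_1 + 10x_2:
  (1/9, 0) → z = -11/9
  (0, 0) → z = 0
  (0, 1/12) → z = 5/6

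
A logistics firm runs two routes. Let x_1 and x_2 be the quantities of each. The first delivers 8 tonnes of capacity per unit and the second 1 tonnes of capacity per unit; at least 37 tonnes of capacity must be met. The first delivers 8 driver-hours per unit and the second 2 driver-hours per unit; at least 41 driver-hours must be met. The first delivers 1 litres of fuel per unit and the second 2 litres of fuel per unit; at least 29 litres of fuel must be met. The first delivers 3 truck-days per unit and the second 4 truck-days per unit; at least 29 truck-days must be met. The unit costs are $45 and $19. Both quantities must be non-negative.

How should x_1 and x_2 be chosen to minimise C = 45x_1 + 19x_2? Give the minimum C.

Feasible corners and C = 45x_1 + 19x_2:
  (0, 37) → C = 703
  (29, 0) → C = 1305
  (3, 13) → C = 382
The feasible region is unbounded (it extends along (0, 1), (1, 0)), but C strictly increases along every unbounded feasible direction, so there is no improving ray and the minimum is attained at a vertex.

x_1 = 3, x_2 = 13, minimum C = 382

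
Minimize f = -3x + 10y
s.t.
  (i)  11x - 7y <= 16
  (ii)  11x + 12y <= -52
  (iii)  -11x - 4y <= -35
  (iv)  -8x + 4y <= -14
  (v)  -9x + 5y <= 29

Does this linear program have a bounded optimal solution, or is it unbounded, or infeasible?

infeasible

The boundaries 11x - 7y = 16 and -8x + 4y = -14 meet at (17/6, 13/6), but that point violates 11x + 12y ≤ -52. Every candidate vertex is excluded by some other constraint, so the feasible region is empty.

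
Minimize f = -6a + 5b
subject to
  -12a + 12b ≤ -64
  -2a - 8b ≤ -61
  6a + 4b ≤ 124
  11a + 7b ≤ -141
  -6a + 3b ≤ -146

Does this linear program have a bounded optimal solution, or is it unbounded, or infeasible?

The boundaries 11a + 7b = -141 and -6a + 3b = -146 meet at (599/75, -2452/75), but that point violates -2a - 8b ≤ -61. Every candidate vertex is excluded by some other constraint, so the feasible region is empty.

infeasible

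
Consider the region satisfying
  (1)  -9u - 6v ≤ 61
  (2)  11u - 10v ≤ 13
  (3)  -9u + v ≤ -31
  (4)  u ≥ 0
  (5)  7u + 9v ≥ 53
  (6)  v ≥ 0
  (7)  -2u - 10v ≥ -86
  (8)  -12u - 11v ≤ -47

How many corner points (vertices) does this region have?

4

Intersecting each pair of boundary lines and keeping only the points that satisfy every inequality leaves:
  (647/169, 492/169)
  (99/13, 92/13)
  (83/22, 65/22)
  (99/23, 178/23)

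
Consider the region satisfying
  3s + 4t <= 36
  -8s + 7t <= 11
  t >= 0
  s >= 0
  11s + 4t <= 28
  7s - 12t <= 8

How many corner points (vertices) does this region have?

The feasible vertices (each the meet of two boundaries and inside every other half-plane) are:
  (0, 11/7)
  (152/109, 345/109)
  (0, 0)
  (8/7, 0)
  (23/10, 27/40)

5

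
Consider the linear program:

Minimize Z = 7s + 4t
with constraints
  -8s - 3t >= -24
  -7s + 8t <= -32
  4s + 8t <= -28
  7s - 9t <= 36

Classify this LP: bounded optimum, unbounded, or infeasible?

Vertices and Z = 7s + 4t:
  (4/11, -81/22) → Z = -134/11
  (0, -4) → Z = -16
  (9/23, -85/23) → Z = -277/23
The feasible region has finitely many vertices and no improving ray; the minimum is -16 at (0, -4).

bounded optimum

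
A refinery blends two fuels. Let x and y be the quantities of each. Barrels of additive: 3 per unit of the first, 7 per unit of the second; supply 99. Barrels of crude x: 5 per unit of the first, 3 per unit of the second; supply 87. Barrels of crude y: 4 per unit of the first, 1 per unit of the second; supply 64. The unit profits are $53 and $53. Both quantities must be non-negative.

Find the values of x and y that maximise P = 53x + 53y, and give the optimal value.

x = 12, y = 9, maximum P = 1113

Feasible corners and P = 53x + 53y:
  (0, 0) → P = 0
  (0, 99/7) → P = 5247/7
  (16, 0) → P = 848
  (12, 9) → P = 1113
  (15, 4) → P = 1007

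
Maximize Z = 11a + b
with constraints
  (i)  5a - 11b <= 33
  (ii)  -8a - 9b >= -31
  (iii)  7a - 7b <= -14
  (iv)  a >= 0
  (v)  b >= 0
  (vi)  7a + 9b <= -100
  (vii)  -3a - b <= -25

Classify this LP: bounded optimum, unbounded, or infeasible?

The boundaries 7a + 9b = -100 and -3a - b = -25 meet at (65/4, -95/4), but that point violates 5a - 11b ≤ 33. Every candidate vertex is excluded by some other constraint, so the feasible region is empty.

infeasible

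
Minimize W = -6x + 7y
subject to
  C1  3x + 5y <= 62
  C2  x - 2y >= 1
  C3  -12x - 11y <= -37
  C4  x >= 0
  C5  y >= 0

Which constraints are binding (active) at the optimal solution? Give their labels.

Vertices and W = -6x + 7y:
  (129/11, 59/11) → W = -361/11
  (62/3, 0) → W = -124
  (17/7, 5/7) → W = -67/7
  (37/12, 0) → W = -37/2

The minimum is at (62/3, 0). Substituting into each constraint, equality holds for C1 and C5; the remaining constraints have slack.

C1 and C5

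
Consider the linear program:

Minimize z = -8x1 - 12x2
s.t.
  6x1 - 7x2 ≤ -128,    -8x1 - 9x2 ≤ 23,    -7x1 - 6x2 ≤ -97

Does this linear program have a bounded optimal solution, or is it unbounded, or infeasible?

unbounded

From the feasible point (-89/85, 1478/85), moving in the direction (-6, 7) keeps every constraint satisfied while z decreases without bound.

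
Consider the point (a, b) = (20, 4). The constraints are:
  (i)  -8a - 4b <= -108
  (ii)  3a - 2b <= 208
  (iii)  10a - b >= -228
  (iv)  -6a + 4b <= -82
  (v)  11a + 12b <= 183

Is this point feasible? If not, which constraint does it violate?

Constraint (v): 11a + 12b = 268, which is not ≤ 183. All other constraints are satisfied.

not feasible — violates (v)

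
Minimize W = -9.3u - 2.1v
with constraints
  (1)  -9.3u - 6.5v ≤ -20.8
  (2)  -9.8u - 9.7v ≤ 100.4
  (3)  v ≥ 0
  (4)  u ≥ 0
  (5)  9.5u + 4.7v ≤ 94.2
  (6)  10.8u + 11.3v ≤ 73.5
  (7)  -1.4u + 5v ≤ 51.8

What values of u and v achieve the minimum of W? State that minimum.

Corner points and W = -9.3u - 2.1v:
  (208/93, 0) → W = -104/5
  (0, 16/5) → W = -168/25
  (245/36, 0) → W = -1519/24
  (0, 735/113) → W = -3087/226

At the optimal vertex, v = 0 and 10.8u + 11.3v = 73.5.
Solving simultaneously gives u = 245/36, v = 0.

u = 245/36, v = 0, minimum W = -1519/24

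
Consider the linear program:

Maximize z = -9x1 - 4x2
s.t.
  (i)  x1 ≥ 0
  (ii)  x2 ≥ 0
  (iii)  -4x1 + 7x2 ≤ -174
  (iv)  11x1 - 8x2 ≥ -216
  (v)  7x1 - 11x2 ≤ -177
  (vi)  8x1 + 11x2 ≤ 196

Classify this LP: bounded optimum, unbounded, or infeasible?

infeasible

The boundaries x1 = 0 and 7x1 - 11x2 = -177 meet at (0, 177/11), but that point violates -4x1 + 7x2 ≤ -174. Every candidate vertex is excluded by some other constraint, so the feasible region is empty.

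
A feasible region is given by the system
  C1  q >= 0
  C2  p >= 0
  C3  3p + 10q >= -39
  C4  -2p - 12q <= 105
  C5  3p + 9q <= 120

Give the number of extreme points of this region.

Of the 10 pairwise boundary intersections, those satisfying every inequality are:
  (0, 0)
  (40, 0)
  (0, 40/3)

3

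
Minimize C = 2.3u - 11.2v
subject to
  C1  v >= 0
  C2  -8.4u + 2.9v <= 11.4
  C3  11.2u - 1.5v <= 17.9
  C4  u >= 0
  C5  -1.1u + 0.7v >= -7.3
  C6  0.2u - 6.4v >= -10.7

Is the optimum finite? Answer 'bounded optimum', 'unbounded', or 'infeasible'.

bounded optimum

Feasible corners and C = 2.3u - 11.2v:
  (179/112, 0) → C = 4117/1120
  (0, 0) → C = 0
  (13061/7138, 6171/3569) → C = -1081901/71380
  (0, 1.671875) → C = -18.725
The feasible region has finitely many vertices and no improving ray; the minimum is -18.725 at (0, 1.671875).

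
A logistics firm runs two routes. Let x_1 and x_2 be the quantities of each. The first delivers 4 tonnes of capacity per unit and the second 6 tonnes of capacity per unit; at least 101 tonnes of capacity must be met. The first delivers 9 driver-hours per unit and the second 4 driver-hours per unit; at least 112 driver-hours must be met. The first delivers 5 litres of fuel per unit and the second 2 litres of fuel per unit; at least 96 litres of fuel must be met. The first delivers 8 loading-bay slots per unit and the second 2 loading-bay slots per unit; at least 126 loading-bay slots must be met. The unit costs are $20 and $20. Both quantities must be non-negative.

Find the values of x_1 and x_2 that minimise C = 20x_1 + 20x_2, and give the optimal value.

x_1 = 17, x_2 = 11/2, minimum C = 450

Feasible corners and C = 20x_1 + 20x_2:
  (0, 63) → C = 1260
  (101/4, 0) → C = 505
  (17, 11/2) → C = 450
  (10, 23) → C = 660
The feasible region is unbounded (it extends along (0, 1), (1, 0)), but C strictly increases along every unbounded feasible direction, so there is no improving ray and the minimum is attained at a vertex.

The binding constraints are 4x_1 + 6x_2 = 101 and 5x_1 + 2x_2 = 96.
Solving simultaneously gives x_1 = 17, x_2 = 11/2.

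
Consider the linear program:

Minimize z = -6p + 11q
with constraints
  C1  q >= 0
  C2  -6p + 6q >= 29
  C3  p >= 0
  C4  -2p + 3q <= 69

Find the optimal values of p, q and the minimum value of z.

p = 0, q = 29/6, minimum z = 319/6

Extreme points and z = -6p + 11q:
  (0, 29/6) → z = 319/6
  (109/2, 178/3) → z = 977/3
  (0, 23) → z = 253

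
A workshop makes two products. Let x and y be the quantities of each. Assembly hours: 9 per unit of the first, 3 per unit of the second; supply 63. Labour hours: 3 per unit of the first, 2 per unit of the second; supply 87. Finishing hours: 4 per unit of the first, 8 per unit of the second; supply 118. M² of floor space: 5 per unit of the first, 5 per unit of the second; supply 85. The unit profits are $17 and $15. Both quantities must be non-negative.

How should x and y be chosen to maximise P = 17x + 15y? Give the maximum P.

Vertices and P = 17x + 15y:
  (0, 0) → P = 0
  (0, 59/4) → P = 885/4
  (7, 0) → P = 119
  (5/2, 27/2) → P = 245

x = 5/2, y = 27/2, maximum P = 245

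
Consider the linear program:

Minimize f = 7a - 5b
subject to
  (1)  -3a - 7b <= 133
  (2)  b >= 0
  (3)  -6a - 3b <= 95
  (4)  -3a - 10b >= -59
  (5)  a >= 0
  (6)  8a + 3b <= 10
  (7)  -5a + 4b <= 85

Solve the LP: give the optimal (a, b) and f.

a = 0, b = 10/3, minimum f = -50/3

Feasible corners and f = 7a - 5b:
  (0, 0) → f = 0
  (5/4, 0) → f = 35/4
  (0, 10/3) → f = -50/3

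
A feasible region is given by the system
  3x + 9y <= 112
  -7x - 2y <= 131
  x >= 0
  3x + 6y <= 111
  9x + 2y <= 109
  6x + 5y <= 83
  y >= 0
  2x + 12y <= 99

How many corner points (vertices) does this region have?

The feasible vertices (each the meet of two boundaries and inside every other half-plane) are:
  (0, 0)
  (0, 33/4)
  (379/33, 31/11)
  (109/9, 0)
  (501/62, 214/31)

5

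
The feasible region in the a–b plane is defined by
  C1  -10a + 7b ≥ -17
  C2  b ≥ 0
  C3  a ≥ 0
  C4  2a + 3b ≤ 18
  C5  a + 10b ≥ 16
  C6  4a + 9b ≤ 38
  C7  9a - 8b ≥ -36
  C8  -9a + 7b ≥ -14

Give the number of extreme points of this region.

Of the 28 pairwise boundary intersections, those satisfying every inequality are:
  (419/118, 156/59)
  (3, 13/7)
  (0, 8/5)
  (0, 38/9)
  (252/97, 130/97)

5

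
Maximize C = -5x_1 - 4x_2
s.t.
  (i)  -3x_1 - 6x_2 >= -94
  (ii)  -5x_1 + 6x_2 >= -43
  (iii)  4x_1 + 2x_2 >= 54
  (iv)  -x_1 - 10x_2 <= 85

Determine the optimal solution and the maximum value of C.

x_1 = 205/17, x_2 = 49/17, maximum C = -1221/17

Corner points and C = -5x_1 - 4x_2:
  (137/8, 341/48) → C = -2737/24
  (68/9, 107/9) → C = -256/3
  (205/17, 49/17) → C = -1221/17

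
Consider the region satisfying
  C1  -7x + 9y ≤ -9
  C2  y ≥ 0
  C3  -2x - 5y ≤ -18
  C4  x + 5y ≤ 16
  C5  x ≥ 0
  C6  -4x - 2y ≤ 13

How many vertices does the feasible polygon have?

Of the 15 pairwise boundary intersections, those satisfying every inequality are:
  (207/53, 108/53)
  (189/44, 103/44)
  (9, 0)
  (16, 0)

4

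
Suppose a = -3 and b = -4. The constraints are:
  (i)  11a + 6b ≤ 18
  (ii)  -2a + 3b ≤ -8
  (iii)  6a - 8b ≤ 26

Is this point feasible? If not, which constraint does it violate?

Constraint (ii): -2a + 3b = -6, which is not ≤ -8. All other constraints are satisfied.

not feasible — violates (ii)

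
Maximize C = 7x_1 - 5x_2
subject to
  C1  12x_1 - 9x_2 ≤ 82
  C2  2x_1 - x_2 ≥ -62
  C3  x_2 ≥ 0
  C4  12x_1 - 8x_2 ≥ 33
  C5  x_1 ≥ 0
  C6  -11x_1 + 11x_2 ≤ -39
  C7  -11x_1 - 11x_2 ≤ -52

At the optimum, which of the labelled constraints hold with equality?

Feasible corners and C = 7x_1 - 5x_2:
  (41/6, 0) → C = 287/6
  (551/33, 434/33) → C = 1687/33
  (52/11, 0) → C = 364/11
  (91/22, 13/22) → C = 26

The maximum is at (551/33, 434/33). Substituting into each constraint, equality holds for C1 and C6; the remaining constraints have slack.

C1 and C6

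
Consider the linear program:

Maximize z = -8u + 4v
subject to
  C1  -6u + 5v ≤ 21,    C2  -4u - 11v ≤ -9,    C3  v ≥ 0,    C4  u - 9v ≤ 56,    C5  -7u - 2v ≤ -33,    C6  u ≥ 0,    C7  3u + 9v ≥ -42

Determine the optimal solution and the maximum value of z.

u = 123/47, v = 345/47, maximum z = 396/47

Vertices and z = -8u + 4v:
  (123/47, 345/47) → z = 396/47
  (56, 0) → z = -448
  (33/7, 0) → z = -264/7
The feasible region is unbounded (it extends along (5, 6), (9, 1)), but z strictly decreases along every unbounded feasible direction, so there is no improving ray and the maximum is attained at a vertex.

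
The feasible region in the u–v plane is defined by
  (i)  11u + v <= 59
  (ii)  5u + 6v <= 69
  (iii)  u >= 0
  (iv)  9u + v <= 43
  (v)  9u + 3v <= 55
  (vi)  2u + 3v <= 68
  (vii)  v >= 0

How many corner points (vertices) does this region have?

The feasible vertices (each the meet of two boundaries and inside every other half-plane) are:
  (0, 23/2)
  (41/13, 346/39)
  (0, 0)
  (37/9, 6)
  (43/9, 0)

5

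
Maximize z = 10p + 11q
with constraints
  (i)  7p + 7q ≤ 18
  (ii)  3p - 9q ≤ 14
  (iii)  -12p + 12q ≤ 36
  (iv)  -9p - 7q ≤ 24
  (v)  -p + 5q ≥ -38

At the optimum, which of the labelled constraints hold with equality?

(i) and (iii)

Vertices and z = 10p + 11q:
  (65/21, -11/21) → z = 529/21
  (-3/14, 39/14) → z = 57/2
  (-59/51, -33/17) → z = -1679/51
  (-45/16, 3/16) → z = -417/16

The maximum is at (-3/14, 39/14). Substituting into each constraint, equality holds for (i) and (iii); the remaining constraints have slack.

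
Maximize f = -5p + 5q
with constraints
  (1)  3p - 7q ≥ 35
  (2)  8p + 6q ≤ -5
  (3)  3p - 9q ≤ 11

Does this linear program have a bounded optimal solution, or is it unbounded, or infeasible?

infeasible

The boundaries 3p - 7q = 35 and 8p + 6q = -5 meet at (175/74, -295/74), but that point violates 3p - 9q ≤ 11. Every candidate vertex is excluded by some other constraint, so the feasible region is empty.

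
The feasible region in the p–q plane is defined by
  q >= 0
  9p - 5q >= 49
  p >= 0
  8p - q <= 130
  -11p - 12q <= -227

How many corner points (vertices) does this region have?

Of the 10 pairwise boundary intersections, those satisfying every inequality are:
  (601/31, 778/31)
  (1723/163, 1504/163)
  (1787/107, 386/107)

3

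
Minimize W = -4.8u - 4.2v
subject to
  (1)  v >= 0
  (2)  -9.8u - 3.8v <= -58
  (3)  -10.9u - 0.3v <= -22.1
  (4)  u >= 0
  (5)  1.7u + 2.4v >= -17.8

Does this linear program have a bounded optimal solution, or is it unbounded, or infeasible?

unbounded

From the feasible point (290/49, 0), moving in the direction (0, 1) keeps every constraint satisfied while W decreases without bound.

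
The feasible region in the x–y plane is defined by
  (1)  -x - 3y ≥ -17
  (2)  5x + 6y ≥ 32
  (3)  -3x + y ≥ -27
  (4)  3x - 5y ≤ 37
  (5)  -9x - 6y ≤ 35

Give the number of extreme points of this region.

3

Pairwise boundary intersections that survive every other constraint:
  (-2/3, 53/9)
  (49/5, 12/5)
  (194/23, -39/23)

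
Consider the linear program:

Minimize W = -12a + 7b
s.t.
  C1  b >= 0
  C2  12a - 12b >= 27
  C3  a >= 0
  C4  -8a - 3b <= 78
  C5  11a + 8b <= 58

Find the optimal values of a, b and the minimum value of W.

a = 58/11, b = 0, minimum W = -696/11

Corner points and W = -12a + 7b:
  (9/4, 0) → W = -27
  (58/11, 0) → W = -696/11
  (4, 7/4) → W = -143/4

The optimum lies where b = 0 and 11a + 8b = 58.
Solving simultaneously gives a = 58/11, b = 0.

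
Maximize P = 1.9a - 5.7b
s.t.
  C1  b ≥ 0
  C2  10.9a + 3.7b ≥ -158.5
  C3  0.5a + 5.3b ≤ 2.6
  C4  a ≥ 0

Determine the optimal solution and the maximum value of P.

a = 5.2, b = 0, maximum P = 9.88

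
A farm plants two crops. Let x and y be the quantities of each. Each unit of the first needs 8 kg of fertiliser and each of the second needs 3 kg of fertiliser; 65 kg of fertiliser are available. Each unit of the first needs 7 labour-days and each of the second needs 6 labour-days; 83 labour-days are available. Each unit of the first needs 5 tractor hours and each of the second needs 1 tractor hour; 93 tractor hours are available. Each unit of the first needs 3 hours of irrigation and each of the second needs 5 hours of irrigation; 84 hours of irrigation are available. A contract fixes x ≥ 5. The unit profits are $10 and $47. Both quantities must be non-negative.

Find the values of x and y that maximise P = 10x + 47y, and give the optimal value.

x = 5, y = 8, maximum P = 426

Vertices and P = 10x + 47y:
  (65/8, 0) → P = 325/4
  (5, 0) → P = 50
  (47/9, 209/27) → P = 11233/27
  (5, 8) → P = 426

At the optimal vertex, 7x + 6y = 83 and x = 5.
Solving simultaneously gives x = 5, y = 8.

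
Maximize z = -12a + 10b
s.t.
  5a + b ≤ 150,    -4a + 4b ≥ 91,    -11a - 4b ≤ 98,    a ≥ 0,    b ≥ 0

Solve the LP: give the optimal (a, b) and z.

At the optimal vertex, 5a + b = 150 and a = 0.
Solving simultaneously gives a = 0, b = 150.

a = 0, b = 150, maximum z = 1500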